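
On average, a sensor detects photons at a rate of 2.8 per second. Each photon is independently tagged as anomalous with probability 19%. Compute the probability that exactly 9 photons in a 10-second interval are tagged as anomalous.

Thinning: the photons that are tagged as anomalous themselves form a Poisson process with rate 0.19 × 2.8 = 0.532 per second.
Over the interval, μ = 0.532 × 10 = 5.32 (a 10-second interval = 10 seconds).
P(N = 9) = e^(−5.32) · 5.32^9/9! ≈ 0.0460.

0.0460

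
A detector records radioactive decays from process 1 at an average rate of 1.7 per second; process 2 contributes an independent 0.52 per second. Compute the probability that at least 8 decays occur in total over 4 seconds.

0.6619

Independent Poisson processes superpose: combined rate λ = 1.7 + 0.52 = 2.22 per second.
Over the interval, μ = 2.22 × 4 = 8.88 (4 seconds).
P(N ≥ 8) = 1 − P(N ≤ 7) ≈ 0.6619.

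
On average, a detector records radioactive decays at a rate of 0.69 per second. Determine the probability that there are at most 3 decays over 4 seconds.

0.7008

Over the interval, μ = 0.69 × 4 = 2.76 (4 seconds).
P(N ≤ 3) = Σ_{j=0}^{3} e^(−μ) μ^j/j! ≈ 0.7008.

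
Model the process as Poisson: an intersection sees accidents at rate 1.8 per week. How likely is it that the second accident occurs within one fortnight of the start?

0.8743

Over the interval, μ = 1.8 × 2 = 3.6 (a fortnight = 2 weeks).
The second arrival falls in the interval iff at least 2 events occur there: P(S_2 ≤ t) = P(N ≥ 2) = 1 − P(N ≤ 1) ≈ 0.8743.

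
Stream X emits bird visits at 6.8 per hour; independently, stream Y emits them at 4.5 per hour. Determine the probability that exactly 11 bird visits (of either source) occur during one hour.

0.1189

Independent Poisson processes superpose: combined rate λ = 6.8 + 4.5 = 11.3 per hour.
So μ = 11.3.
P(N = 11) = e^(−11.3) · 11.3^11/11! ≈ 0.1189.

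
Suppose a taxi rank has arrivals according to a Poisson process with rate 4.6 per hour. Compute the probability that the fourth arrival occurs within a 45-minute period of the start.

0.4525

Over the interval, μ = 4.6 × 0.75 = 3.45 (a 45-minute period = 0.75 hours).
The fourth arrival falls in the interval iff at least 4 events occur there: P(S_4 ≤ t) = P(N ≥ 4) = 1 − P(N ≤ 3) ≈ 0.4525.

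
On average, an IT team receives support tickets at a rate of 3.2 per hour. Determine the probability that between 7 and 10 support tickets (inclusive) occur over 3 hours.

Over the interval, μ = 3.2 × 3 = 9.6 (3 hours).
P(7 ≤ N ≤ 10) = Σ_{j=7}^{10} e^(−9.6) · 9.6^j/j! ≈ 0.4755.

0.4755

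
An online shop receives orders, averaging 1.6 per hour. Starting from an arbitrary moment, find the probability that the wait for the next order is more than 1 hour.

The wait for the next event is exponential with rate λ = 1.6 per hour.
P(T > 1) = e^(−λt) = e^(−1.6 × 1) = e^(−1.6) ≈ 0.2019.

0.2019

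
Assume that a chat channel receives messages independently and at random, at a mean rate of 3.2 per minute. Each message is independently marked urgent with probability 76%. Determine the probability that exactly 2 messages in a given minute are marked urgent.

Thinning: the messages that are marked urgent themselves form a Poisson process with rate 0.76 × 3.2 = 2.432 per minute.
So μ = 2.432.
P(N = 2) = e^(−2.432) · 2.432^2/2! ≈ 0.2598.

0.2598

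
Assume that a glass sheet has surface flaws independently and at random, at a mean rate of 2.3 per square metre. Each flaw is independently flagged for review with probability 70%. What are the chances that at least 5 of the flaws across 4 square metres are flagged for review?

Thinning: the flaws that are flagged for review themselves form a Poisson process with rate 0.7 × 2.3 = 1.61 per square metre.
Over the interval, μ = 1.61 × 4 = 6.44 (4 square metres).
P(N ≥ 5) = 1 − P(N ≤ 4) ≈ 0.7695.

0.7695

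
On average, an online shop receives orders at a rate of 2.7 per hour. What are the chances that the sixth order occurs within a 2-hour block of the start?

Over the interval, μ = 2.7 × 2 = 5.4 (a 2-hour block = 2 hours).
The sixth arrival falls in the interval iff at least 6 events occur there: P(S_6 ≤ t) = P(N ≥ 6) = 1 − P(N ≤ 5) ≈ 0.4539.

0.4539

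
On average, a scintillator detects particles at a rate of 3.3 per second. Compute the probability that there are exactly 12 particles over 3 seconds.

Over the interval, μ = 3.3 × 3 = 9.9 (3 seconds).
P(N = 12) = e^(−μ) μ^12/12! = e^(−9.9) · 9.9^12/479001600 ≈ 0.0928.

0.0928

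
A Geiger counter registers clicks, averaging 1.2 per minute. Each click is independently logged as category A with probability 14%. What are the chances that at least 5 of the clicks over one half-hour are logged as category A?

Thinning: the clicks that are logged as category A themselves form a Poisson process with rate 0.14 × 1.2 = 0.168 per minute.
Over the interval, μ = 0.168 × 30 = 5.04 (a half-hour = 30 minutes).
P(N ≥ 5) = 1 − P(N ≤ 4) ≈ 0.5665.

0.5665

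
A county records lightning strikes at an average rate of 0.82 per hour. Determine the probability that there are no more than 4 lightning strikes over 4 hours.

Over the interval, μ = 0.82 × 4 = 3.28 (4 hours).
P(N ≤ 4) = Σ_{j=0}^{4} e^(−μ) μ^j/j! ≈ 0.7662.

0.7662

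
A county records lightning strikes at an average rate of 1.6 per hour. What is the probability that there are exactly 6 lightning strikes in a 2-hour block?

0.0608

Over the interval, μ = 1.6 × 2 = 3.2 (a 2-hour block = 2 hours).
P(N = 6) = e^(−μ) μ^6/6! = e^(−3.2) · 3.2^6/720 ≈ 0.0608.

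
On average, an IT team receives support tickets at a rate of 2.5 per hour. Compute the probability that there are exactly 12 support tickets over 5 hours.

Over the interval, μ = 2.5 × 5 = 12.5 (5 hours).
P(N = 12) = e^(−μ) μ^12/12! = e^(−12.5) · 12.5^12/479001600 ≈ 0.1132.

0.1132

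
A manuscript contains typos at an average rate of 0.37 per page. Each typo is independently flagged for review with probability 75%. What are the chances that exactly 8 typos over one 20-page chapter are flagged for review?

0.0868

Thinning: the typos that are flagged for review themselves form a Poisson process with rate 0.75 × 0.37 = 0.2775 per page.
Over the interval, μ = 0.2775 × 20 = 5.55 (a 20-page chapter = 20 pages).
P(N = 8) = e^(−5.55) · 5.55^8/8! ≈ 0.0868.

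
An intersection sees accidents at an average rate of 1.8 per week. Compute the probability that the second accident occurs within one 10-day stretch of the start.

0.7270

Over the interval, μ = 1.8 × 10/7 ≈ 2.57143 (a 10-day stretch = 10/7 weeks).
The second arrival falls in the interval iff at least 2 events occur there: P(S_2 ≤ t) = P(N ≥ 2) = 1 − P(N ≤ 1) ≈ 0.7270.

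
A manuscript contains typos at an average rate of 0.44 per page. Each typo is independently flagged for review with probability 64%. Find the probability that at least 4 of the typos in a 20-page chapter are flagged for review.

Thinning: the typos that are flagged for review themselves form a Poisson process with rate 0.64 × 0.44 = 0.2816 per page.
Over the interval, μ = 0.2816 × 20 = 5.632 (a 20-page chapter = 20 pages).
P(N ≥ 4) = 1 − P(N ≤ 3) ≈ 0.8128.

0.8128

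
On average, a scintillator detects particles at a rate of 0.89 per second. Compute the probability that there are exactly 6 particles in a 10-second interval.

Over the interval, μ = 0.89 × 10 = 8.9 (a 10-second interval = 10 seconds).
P(N = 6) = e^(−μ) μ^6/6! = e^(−8.9) · 8.9^6/720 ≈ 0.0941.

0.0941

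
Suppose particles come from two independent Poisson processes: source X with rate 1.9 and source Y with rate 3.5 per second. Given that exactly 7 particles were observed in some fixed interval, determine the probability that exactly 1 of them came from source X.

Given the total, each event is independently from source X with probability p = λ_X/(λ_X+λ_Y) = 1.9/5.4 ≈ 0.3519.
So K ~ Binomial(7, 1.9/5.4): P(K = 1) = C(7,1) · (1.9/5.4)^1 · (3.5/5.4)^6 ≈ 0.1826.

0.1826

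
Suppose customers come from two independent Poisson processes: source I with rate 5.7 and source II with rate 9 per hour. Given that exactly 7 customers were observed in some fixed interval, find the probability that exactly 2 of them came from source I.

Given the total, each event is independently from source I with probability p = λ_I/(λ_I+λ_II) = 5.7/14.7 ≈ 0.3878.
So K ~ Binomial(7, 5.7/14.7): P(K = 2) = C(7,2) · (5.7/14.7)^2 · (9/14.7)^5 ≈ 0.2716.

0.2716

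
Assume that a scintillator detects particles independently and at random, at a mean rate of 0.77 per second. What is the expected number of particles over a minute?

E[N] = λt = 0.77 × 60 = 46.2 (a minute = 60 seconds).

46.2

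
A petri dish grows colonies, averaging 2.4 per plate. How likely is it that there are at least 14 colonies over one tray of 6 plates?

Over the interval, μ = 2.4 × 6 = 14.4 (a tray of 6 plates = 6 plates).
P(N ≥ 14) = 1 − P(N ≤ 13) = 1 − Σ_{j=0}^{13} e^(−μ) μ^j/j! ≈ 0.5773.

0.5773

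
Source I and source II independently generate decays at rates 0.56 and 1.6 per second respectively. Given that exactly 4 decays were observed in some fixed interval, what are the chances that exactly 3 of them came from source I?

Given the total, each event is independently from source I with probability p = λ_I/(λ_I+λ_II) = 0.56/2.16 ≈ 0.2593.
So K ~ Binomial(4, 0.56/2.16): P(K = 3) = C(4,3) · (0.56/2.16)^3 · (1.6/2.16)^1 ≈ 0.0516.

0.0516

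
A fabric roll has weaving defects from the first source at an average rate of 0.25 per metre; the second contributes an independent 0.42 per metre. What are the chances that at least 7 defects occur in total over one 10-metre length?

0.5047

Independent Poisson processes superpose: combined rate λ = 0.25 + 0.42 = 0.67 per metre.
Over the interval, μ = 0.67 × 10 = 6.7 (a 10-metre length = 10 metres).
P(N ≥ 7) = 1 − P(N ≤ 6) ≈ 0.5047.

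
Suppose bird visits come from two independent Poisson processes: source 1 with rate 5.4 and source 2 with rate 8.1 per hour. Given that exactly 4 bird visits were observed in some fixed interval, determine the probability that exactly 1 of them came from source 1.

0.3456

Given the total, each event is independently from source 1 with probability p = λ_1/(λ_1+λ_2) = 5.4/13.5 = 0.4000.
So K ~ Binomial(4, 5.4/13.5): P(K = 1) = C(4,1) · (5.4/13.5)^1 · (8.1/13.5)^3 ≈ 0.3456.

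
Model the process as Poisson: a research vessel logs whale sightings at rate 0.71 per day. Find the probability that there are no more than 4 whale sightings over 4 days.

0.8414

Over the interval, μ = 0.71 × 4 = 2.84 (4 days).
P(N ≤ 4) = Σ_{j=0}^{4} e^(−μ) μ^j/j! ≈ 0.8414.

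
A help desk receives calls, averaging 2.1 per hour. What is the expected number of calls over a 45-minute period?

1.575

E[N] = λt = 2.1 × 0.75 = 1.575 (a 45-minute period = 0.75 hours).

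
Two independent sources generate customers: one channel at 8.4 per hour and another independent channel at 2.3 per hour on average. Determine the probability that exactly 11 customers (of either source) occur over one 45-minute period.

0.0729

Independent Poisson processes superpose: combined rate λ = 8.4 + 2.3 = 10.7 per hour.
Over the interval, μ = 10.7 × 0.75 = 8.025 (a 45-minute period = 0.75 hours).
P(N = 11) = e^(−8.025) · 8.025^11/11! ≈ 0.0729.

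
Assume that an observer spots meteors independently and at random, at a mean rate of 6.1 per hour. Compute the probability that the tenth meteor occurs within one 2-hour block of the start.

Over the interval, μ = 6.1 × 2 = 12.2 (a 2-hour block = 2 hours).
The tenth arrival falls in the interval iff at least 10 events occur there: P(S_10 ≤ t) = P(N ≥ 10) = 1 − P(N ≤ 9) ≈ 0.7746.

0.7746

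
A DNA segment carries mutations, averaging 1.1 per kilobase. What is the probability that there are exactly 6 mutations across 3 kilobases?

0.0662

Over the interval, μ = 1.1 × 3 = 3.3 (3 kilobases).
P(N = 6) = e^(−μ) μ^6/6! = e^(−3.3) · 3.3^6/720 ≈ 0.0662.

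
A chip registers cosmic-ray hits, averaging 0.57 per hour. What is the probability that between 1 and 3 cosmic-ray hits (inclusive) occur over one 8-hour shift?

Over the interval, μ = 0.57 × 8 = 4.56 (an 8-hour shift = 8 hours).
P(1 ≤ N ≤ 3) = Σ_{j=1}^{3} e^(−4.56) · 4.56^j/j! ≈ 0.3218.

0.3218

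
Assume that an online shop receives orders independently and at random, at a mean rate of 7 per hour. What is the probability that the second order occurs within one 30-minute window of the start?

Over the interval, μ = 7 × 0.5 = 3.5 (a 30-minute window = 0.5 hours).
The second arrival falls in the interval iff at least 2 events occur there: P(S_2 ≤ t) = P(N ≥ 2) = 1 − P(N ≤ 1) ≈ 0.8641.

0.8641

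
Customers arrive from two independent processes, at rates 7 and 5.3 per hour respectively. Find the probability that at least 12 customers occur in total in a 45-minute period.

Independent Poisson processes superpose: combined rate λ = 7 + 5.3 = 12.3 per hour.
Over the interval, μ = 12.3 × 0.75 = 9.225 (a 45-minute period = 0.75 hours).
P(N ≥ 12) = 1 − P(N ≤ 11) ≈ 0.2194.

0.2194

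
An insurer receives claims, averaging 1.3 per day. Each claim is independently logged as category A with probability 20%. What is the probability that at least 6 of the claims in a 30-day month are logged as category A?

Thinning: the claims that are logged as category A themselves form a Poisson process with rate 0.2 × 1.3 = 0.26 per day.
Over the interval, μ = 0.26 × 30 = 7.8 (a 30-day month = 30 days).
P(N ≥ 6) = 1 − P(N ≤ 5) ≈ 0.7897.

0.7897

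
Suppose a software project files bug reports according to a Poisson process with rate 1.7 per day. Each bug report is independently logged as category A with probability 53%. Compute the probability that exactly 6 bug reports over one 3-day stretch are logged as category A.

0.0363

Thinning: the bug reports that are logged as category A themselves form a Poisson process with rate 0.53 × 1.7 = 0.901 per day.
Over the interval, μ = 0.901 × 3 = 2.703 (a 3-day stretch = 3 days).
P(N = 6) = e^(−2.703) · 2.703^6/6! ≈ 0.0363.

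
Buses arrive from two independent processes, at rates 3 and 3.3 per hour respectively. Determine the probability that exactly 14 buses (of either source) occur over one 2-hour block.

Independent Poisson processes superpose: combined rate λ = 3 + 3.3 = 6.3 per hour.
Over the interval, μ = 6.3 × 2 = 12.6 (a 2-hour block = 2 hours).
P(N = 14) = e^(−12.6) · 12.6^14/14! ≈ 0.0983.

0.0983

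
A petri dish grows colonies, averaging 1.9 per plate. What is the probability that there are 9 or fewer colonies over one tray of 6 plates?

Over the interval, μ = 1.9 × 6 = 11.4 (a tray of 6 plates = 6 plates).
P(N ≤ 9) = Σ_{j=0}^{9} e^(−μ) μ^j/j! ≈ 0.2987.

0.2987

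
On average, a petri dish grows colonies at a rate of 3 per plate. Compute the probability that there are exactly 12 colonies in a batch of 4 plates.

0.1144

Over the interval, μ = 3 × 4 = 12 (a batch of 4 plates = 4 plates).
P(N = 12) = e^(−μ) μ^12/12! = e^(−12) · 12^12/479001600 ≈ 0.1144.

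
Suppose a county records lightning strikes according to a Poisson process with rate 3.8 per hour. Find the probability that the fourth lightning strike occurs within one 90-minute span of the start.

0.8200

Over the interval, μ = 3.8 × 1.5 = 5.7 (a 90-minute span = 1.5 hours).
The fourth arrival falls in the interval iff at least 4 events occur there: P(S_4 ≤ t) = P(N ≥ 4) = 1 − P(N ≤ 3) ≈ 0.8200.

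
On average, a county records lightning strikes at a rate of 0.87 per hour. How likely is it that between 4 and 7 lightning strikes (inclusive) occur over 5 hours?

Over the interval, μ = 0.87 × 5 = 4.35 (5 hours).
P(4 ≤ N ≤ 7) = Σ_{j=4}^{7} e^(−4.35) · 4.35^j/j! ≈ 0.5570.

0.5570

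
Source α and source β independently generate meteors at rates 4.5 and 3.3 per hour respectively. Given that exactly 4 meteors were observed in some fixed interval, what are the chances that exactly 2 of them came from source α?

0.3575

Given the total, each event is independently from source α with probability p = λ_α/(λ_α+λ_β) = 4.5/7.8 ≈ 0.5769.
So K ~ Binomial(4, 4.5/7.8): P(K = 2) = C(4,2) · (4.5/7.8)^2 · (3.3/7.8)^2 ≈ 0.3575.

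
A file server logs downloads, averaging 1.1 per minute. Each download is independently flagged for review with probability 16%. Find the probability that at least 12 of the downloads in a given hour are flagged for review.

0.3684

Thinning: the downloads that are flagged for review themselves form a Poisson process with rate 0.16 × 1.1 = 0.176 per minute.
Over the interval, μ = 0.176 × 60 = 10.56 (an hour = 60 minutes).
P(N ≥ 12) = 1 − P(N ≤ 11) ≈ 0.3684.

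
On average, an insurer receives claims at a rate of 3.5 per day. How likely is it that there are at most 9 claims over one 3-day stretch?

Over the interval, μ = 3.5 × 3 = 10.5 (a 3-day stretch = 3 days).
P(N ≤ 9) = Σ_{j=0}^{9} e^(−μ) μ^j/j! ≈ 0.3971.

0.3971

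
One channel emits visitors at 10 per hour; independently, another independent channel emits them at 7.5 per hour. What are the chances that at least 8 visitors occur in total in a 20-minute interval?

0.2334

Independent Poisson processes superpose: combined rate λ = 10 + 7.5 = 17.5 per hour.
Over the interval, μ = 17.5 × 1/3 ≈ 5.83333 (a 20-minute interval = 1/3 hours).
P(N ≥ 8) = 1 − P(N ≤ 7) ≈ 0.2334.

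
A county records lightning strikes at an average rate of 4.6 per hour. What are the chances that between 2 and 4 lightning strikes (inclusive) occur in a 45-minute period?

0.5936

Over the interval, μ = 4.6 × 0.75 = 3.45 (a 45-minute period = 0.75 hours).
P(2 ≤ N ≤ 4) = Σ_{j=2}^{4} e^(−3.45) · 3.45^j/j! ≈ 0.5936.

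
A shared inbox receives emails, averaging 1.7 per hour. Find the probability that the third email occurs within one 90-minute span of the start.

0.4689

Over the interval, μ = 1.7 × 1.5 = 2.55 (a 90-minute span = 1.5 hours).
The third arrival falls in the interval iff at least 3 events occur there: P(S_3 ≤ t) = P(N ≥ 3) = 1 − P(N ≤ 2) ≈ 0.4689.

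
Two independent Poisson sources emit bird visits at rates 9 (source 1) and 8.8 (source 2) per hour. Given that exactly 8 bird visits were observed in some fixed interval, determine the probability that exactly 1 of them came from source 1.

0.0292

Given the total, each event is independently from source 1 with probability p = λ_1/(λ_1+λ_2) = 9/17.8 ≈ 0.5056.
So K ~ Binomial(8, 9/17.8): P(K = 1) = C(8,1) · (9/17.8)^1 · (8.8/17.8)^7 ≈ 0.0292.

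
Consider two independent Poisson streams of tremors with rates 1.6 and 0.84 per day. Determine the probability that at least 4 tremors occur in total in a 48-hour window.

0.7177

Independent Poisson processes superpose: combined rate λ = 1.6 + 0.84 = 2.44 per day.
Over the interval, μ = 2.44 × 2 = 4.88 (a 48-hour window = 2 days).
P(N ≥ 4) = 1 − P(N ≤ 3) ≈ 0.7177.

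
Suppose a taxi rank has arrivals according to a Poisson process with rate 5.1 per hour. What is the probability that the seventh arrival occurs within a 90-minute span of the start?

0.6420

Over the interval, μ = 5.1 × 1.5 = 7.65 (a 90-minute span = 1.5 hours).
The seventh arrival falls in the interval iff at least 7 events occur there: P(S_7 ≤ t) = P(N ≥ 7) = 1 − P(N ≤ 6) ≈ 0.6420.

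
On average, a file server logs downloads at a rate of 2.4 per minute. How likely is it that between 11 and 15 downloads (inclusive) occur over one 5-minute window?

0.4972

Over the interval, μ = 2.4 × 5 = 12 (a 5-minute window = 5 minutes).
P(11 ≤ N ≤ 15) = Σ_{j=11}^{15} e^(−12) · 12^j/j! ≈ 0.4972.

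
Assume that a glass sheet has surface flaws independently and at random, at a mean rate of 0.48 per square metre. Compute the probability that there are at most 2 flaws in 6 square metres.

Over the interval, μ = 0.48 × 6 = 2.88 (6 square metres).
P(N ≤ 2) = Σ_{j=0}^{2} e^(−μ) μ^j/j! ≈ 0.4506.

0.4506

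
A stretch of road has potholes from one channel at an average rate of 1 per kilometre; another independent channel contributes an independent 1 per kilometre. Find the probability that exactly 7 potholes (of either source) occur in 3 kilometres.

Independent Poisson processes superpose: combined rate λ = 1 + 1 = 2 per kilometre.
Over the interval, μ = 2 × 3 = 6 (3 kilometres).
P(N = 7) = e^(−6) · 6^7/7! ≈ 0.1377.

0.1377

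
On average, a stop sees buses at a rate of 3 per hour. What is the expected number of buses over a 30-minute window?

1.5

E[N] = λt = 3 × 0.5 = 1.5 (a 30-minute window = 0.5 hours).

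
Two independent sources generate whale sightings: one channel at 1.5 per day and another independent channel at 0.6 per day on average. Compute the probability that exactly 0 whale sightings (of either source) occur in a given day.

0.1225

Independent Poisson processes superpose: combined rate λ = 1.5 + 0.6 = 2.1 per day.
So μ = 2.1.
P(N = 0) = e^(−2.1) · 2.1^0/0! ≈ 0.1225.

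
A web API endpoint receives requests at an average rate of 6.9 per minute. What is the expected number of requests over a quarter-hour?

E[N] = λt = 6.9 × 15 = 103.5 (a quarter-hour = 15 minutes).

103.5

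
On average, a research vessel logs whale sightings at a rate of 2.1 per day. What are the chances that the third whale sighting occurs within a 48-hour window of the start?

Over the interval, μ = 2.1 × 2 = 4.2 (a 48-hour window = 2 days).
The third arrival falls in the interval iff at least 3 events occur there: P(S_3 ≤ t) = P(N ≥ 3) = 1 − P(N ≤ 2) ≈ 0.7898.

0.7898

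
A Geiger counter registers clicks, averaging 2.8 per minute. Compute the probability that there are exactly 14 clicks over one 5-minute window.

Over the interval, μ = 2.8 × 5 = 14 (a 5-minute window = 5 minutes).
P(N = 14) = e^(−μ) μ^14/14! = e^(−14) · 14^14/87178291200 ≈ 0.1060.

0.1060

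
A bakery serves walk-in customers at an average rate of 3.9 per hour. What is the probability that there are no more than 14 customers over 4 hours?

Over the interval, μ = 3.9 × 4 = 15.6 (4 hours).
P(N ≤ 14) = Σ_{j=0}^{14} e^(−μ) μ^j/j! ≈ 0.4056.

0.4056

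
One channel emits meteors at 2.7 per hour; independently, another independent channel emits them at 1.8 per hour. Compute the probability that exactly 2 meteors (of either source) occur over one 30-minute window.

Independent Poisson processes superpose: combined rate λ = 2.7 + 1.8 = 4.5 per hour.
Over the interval, μ = 4.5 × 0.5 = 2.25 (a 30-minute window = 0.5 hours).
P(N = 2) = e^(−2.25) · 2.25^2/2! ≈ 0.2668.

0.2668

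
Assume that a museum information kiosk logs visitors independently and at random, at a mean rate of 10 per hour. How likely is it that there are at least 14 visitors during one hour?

0.1355

With mean μ = 10 per hour,
P(N ≥ 14) = 1 − P(N ≤ 13) = 1 − Σ_{j=0}^{13} e^(−μ) μ^j/j! ≈ 0.1355.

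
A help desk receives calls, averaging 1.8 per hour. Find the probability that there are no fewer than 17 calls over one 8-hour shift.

0.2796

Over the interval, μ = 1.8 × 8 = 14.4 (an 8-hour shift = 8 hours).
P(N ≥ 17) = 1 − P(N ≤ 16) = 1 − Σ_{j=0}^{16} e^(−μ) μ^j/j! ≈ 0.2796.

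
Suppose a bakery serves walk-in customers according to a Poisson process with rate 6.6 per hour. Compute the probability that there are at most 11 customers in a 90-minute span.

Over the interval, μ = 6.6 × 1.5 = 9.9 (a 90-minute span = 1.5 hours).
P(N ≤ 11) = Σ_{j=0}^{11} e^(−μ) μ^j/j! ≈ 0.7081.

0.7081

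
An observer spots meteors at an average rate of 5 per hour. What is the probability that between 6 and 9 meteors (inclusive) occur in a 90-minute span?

0.5350

Over the interval, μ = 5 × 1.5 = 7.5 (a 90-minute span = 1.5 hours).
P(6 ≤ N ≤ 9) = Σ_{j=6}^{9} e^(−7.5) · 7.5^j/j! ≈ 0.5350.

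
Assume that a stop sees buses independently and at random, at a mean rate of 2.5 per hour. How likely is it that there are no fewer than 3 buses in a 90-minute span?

0.7229

Over the interval, μ = 2.5 × 1.5 = 3.75 (a 90-minute span = 1.5 hours).
P(N ≥ 3) = 1 − P(N ≤ 2) = 1 − Σ_{j=0}^{2} e^(−μ) μ^j/j! ≈ 0.7229.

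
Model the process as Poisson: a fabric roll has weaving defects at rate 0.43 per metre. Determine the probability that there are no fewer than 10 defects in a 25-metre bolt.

0.6318

Over the interval, μ = 0.43 × 25 = 10.75 (a 25-metre bolt = 25 metres).
P(N ≥ 10) = 1 − P(N ≤ 9) = 1 − Σ_{j=0}^{9} e^(−μ) μ^j/j! ≈ 0.6318.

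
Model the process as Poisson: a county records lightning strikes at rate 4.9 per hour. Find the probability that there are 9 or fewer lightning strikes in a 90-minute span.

0.7933

Over the interval, μ = 4.9 × 1.5 = 7.35 (a 90-minute span = 1.5 hours).
P(N ≤ 9) = Σ_{j=0}^{9} e^(−μ) μ^j/j! ≈ 0.7933.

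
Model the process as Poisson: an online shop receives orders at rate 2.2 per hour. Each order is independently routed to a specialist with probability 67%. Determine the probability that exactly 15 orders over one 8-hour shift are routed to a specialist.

Thinning: the orders that are routed to a specialist themselves form a Poisson process with rate 0.67 × 2.2 = 1.474 per hour.
Over the interval, μ = 1.474 × 8 = 11.792 (an 8-hour shift = 8 hours).
P(N = 15) = e^(−11.792) · 11.792^15/15! ≈ 0.0686.

0.0686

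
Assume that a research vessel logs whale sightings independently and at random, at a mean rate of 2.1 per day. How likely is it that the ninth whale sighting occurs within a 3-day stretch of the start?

Over the interval, μ = 2.1 × 3 = 6.3 (a 3-day stretch = 3 days).
The ninth arrival falls in the interval iff at least 9 events occur there: P(S_9 ≤ t) = P(N ≥ 9) = 1 − P(N ≤ 8) ≈ 0.1852.

0.1852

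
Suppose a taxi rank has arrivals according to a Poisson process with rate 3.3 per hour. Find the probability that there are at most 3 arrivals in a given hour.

With mean μ = 3.3 per hour,
P(N ≤ 3) = Σ_{j=0}^{3} e^(−μ) μ^j/j! ≈ 0.5803.

0.5803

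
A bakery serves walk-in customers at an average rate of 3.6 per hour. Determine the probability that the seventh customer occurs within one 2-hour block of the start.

Over the interval, μ = 3.6 × 2 = 7.2 (a 2-hour block = 2 hours).
The seventh arrival falls in the interval iff at least 7 events occur there: P(S_7 ≤ t) = P(N ≥ 7) = 1 − P(N ≤ 6) ≈ 0.5796.

0.5796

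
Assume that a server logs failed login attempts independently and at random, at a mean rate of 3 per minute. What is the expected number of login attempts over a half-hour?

E[N] = λt = 3 × 30 = 90 (a half-hour = 30 minutes).

90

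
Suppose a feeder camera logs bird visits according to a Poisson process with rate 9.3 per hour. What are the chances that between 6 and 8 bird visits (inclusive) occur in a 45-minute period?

Over the interval, μ = 9.3 × 0.75 = 6.975 (a 45-minute period = 0.75 hours).
P(6 ≤ N ≤ 8) = Σ_{j=6}^{8} e^(−6.975) · 6.975^j/j! ≈ 0.4284.

0.4284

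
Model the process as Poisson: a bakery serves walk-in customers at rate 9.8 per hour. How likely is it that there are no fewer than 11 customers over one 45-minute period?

Over the interval, μ = 9.8 × 0.75 = 7.35 (a 45-minute period = 0.75 hours).
P(N ≥ 11) = 1 − P(N ≤ 10) = 1 − Σ_{j=0}^{10} e^(−μ) μ^j/j! ≈ 0.1252.

0.1252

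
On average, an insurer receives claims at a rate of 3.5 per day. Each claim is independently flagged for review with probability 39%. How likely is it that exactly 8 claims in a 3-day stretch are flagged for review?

Thinning: the claims that are flagged for review themselves form a Poisson process with rate 0.39 × 3.5 = 1.365 per day.
Over the interval, μ = 1.365 × 3 = 4.095 (a 3-day stretch = 3 days).
P(N = 8) = e^(−4.095) · 4.095^8/8! ≈ 0.0327.

0.0327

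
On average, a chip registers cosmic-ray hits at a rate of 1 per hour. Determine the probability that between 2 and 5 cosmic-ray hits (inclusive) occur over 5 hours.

0.5755

Over the interval, μ = 1 × 5 = 5 (5 hours).
P(2 ≤ N ≤ 5) = Σ_{j=2}^{5} e^(−5) · 5^j/j! ≈ 0.5755.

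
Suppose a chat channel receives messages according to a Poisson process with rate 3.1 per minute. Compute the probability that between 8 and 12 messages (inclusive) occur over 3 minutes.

Over the interval, μ = 3.1 × 3 = 9.3 (3 minutes).
P(8 ≤ N ≤ 12) = Σ_{j=8}^{12} e^(−9.3) · 9.3^j/j! ≈ 0.5629.

0.5629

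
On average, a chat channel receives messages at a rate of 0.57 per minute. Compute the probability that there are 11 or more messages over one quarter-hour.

0.2422

Over the interval, μ = 0.57 × 15 = 8.55 (a quarter-hour = 15 minutes).
P(N ≥ 11) = 1 − P(N ≤ 10) = 1 − Σ_{j=0}^{10} e^(−μ) μ^j/j! ≈ 0.2422.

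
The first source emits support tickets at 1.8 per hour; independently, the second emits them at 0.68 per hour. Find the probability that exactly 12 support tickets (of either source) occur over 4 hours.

0.0932

Independent Poisson processes superpose: combined rate λ = 1.8 + 0.68 = 2.48 per hour.
Over the interval, μ = 2.48 × 4 = 9.92 (4 hours).
P(N = 12) = e^(−9.92) · 9.92^12/12! ≈ 0.0932.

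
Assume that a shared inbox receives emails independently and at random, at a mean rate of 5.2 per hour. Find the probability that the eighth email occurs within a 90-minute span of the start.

0.5188

Over the interval, μ = 5.2 × 1.5 = 7.8 (a 90-minute span = 1.5 hours).
The eighth arrival falls in the interval iff at least 8 events occur there: P(S_8 ≤ t) = P(N ≥ 8) = 1 − P(N ≤ 7) ≈ 0.5188.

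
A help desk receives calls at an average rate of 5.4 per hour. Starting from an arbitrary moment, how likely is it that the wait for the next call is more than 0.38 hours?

0.1285

The wait for the next event is exponential with rate λ = 5.4 per hour.
P(T > 0.38) = e^(−λt) = e^(−5.4 × 0.38) = e^(−2.052) ≈ 0.1285.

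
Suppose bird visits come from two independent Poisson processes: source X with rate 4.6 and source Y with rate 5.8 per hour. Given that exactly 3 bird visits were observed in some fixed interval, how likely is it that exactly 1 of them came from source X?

0.4127

Given the total, each event is independently from source X with probability p = λ_X/(λ_X+λ_Y) = 4.6/10.4 ≈ 0.4423.
So K ~ Binomial(3, 4.6/10.4): P(K = 1) = C(3,1) · (4.6/10.4)^1 · (5.8/10.4)^2 ≈ 0.4127.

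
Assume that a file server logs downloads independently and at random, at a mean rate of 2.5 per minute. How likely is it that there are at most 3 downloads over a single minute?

With mean μ = 2.5 per minute,
P(N ≤ 3) = Σ_{j=0}^{3} e^(−μ) μ^j/j! ≈ 0.7576.

0.7576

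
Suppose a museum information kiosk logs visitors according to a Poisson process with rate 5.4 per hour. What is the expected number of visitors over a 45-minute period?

E[N] = λt = 5.4 × 0.75 = 4.05 (a 45-minute period = 0.75 hours).

4.05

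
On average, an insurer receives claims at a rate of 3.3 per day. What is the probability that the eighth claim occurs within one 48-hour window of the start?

Over the interval, μ = 3.3 × 2 = 6.6 (a 48-hour window = 2 days).
The eighth arrival falls in the interval iff at least 8 events occur there: P(S_8 ≤ t) = P(N ≥ 8) = 1 − P(N ≤ 7) ≈ 0.3419.

0.3419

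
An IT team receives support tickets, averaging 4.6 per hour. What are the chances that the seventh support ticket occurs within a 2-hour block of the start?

0.8108

Over the interval, μ = 4.6 × 2 = 9.2 (a 2-hour block = 2 hours).
The seventh arrival falls in the interval iff at least 7 events occur there: P(S_7 ≤ t) = P(N ≥ 7) = 1 − P(N ≤ 6) ≈ 0.8108.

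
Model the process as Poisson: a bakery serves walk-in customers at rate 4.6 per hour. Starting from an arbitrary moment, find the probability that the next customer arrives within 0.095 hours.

Inter-arrival times are exponential with rate λ = 4.6 per hour.
P(T ≤ 0.095) = 1 − e^(−λt) = 1 − e^(−4.6 × 0.095) = 1 − e^(−0.437) ≈ 0.3540.

0.3540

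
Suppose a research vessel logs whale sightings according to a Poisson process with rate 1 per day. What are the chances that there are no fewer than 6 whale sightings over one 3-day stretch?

0.0839

Over the interval, μ = 1 × 3 = 3 (a 3-day stretch = 3 days).
P(N ≥ 6) = 1 − P(N ≤ 5) = 1 − Σ_{j=0}^{5} e^(−μ) μ^j/j! ≈ 0.0839.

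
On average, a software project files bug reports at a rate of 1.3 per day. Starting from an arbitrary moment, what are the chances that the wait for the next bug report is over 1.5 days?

The wait for the next event is exponential with rate λ = 1.3 per day.
P(T > 1.5) = e^(−λt) = e^(−1.3 × 1.5) = e^(−1.95) ≈ 0.1423.

0.1423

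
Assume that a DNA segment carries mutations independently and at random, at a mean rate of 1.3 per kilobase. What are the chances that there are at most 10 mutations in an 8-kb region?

Over the interval, μ = 1.3 × 8 = 10.4 (an 8-kb region = 8 kilobases).
P(N ≤ 10) = Σ_{j=0}^{10} e^(−μ) μ^j/j! ≈ 0.5331.

0.5331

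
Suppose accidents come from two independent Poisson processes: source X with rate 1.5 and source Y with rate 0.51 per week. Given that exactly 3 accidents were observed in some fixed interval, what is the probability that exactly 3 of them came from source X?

0.4156

Given the total, each event is independently from source X with probability p = λ_X/(λ_X+λ_Y) = 1.5/2.01 ≈ 0.7463.
So K ~ Binomial(3, 1.5/2.01): P(K = 3) = C(3,3) · (1.5/2.01)^3 · (0.51/2.01)^0 ≈ 0.4156.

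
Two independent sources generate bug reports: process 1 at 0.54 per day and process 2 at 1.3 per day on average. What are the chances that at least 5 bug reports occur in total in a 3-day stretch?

Independent Poisson processes superpose: combined rate λ = 0.54 + 1.3 = 1.84 per day.
Over the interval, μ = 1.84 × 3 = 5.52 (a 3-day stretch = 3 days).
P(N ≥ 5) = 1 − P(N ≤ 4) ≈ 0.6456.

0.6456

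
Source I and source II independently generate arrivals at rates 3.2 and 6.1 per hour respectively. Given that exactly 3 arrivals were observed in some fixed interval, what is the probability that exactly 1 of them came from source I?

Given the total, each event is independently from source I with probability p = λ_I/(λ_I+λ_II) = 3.2/9.3 ≈ 0.3441.
So K ~ Binomial(3, 3.2/9.3): P(K = 1) = C(3,1) · (3.2/9.3)^1 · (6.1/9.3)^2 ≈ 0.4441.

0.4441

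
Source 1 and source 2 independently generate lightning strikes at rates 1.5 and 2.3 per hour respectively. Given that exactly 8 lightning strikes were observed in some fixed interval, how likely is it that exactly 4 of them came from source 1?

0.2281

Given the total, each event is independently from source 1 with probability p = λ_1/(λ_1+λ_2) = 1.5/3.8 ≈ 0.3947.
So K ~ Binomial(8, 1.5/3.8): P(K = 4) = C(8,4) · (1.5/3.8)^4 · (2.3/3.8)^4 ≈ 0.2281.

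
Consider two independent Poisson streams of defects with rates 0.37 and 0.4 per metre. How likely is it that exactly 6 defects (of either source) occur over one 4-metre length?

0.0545

Independent Poisson processes superpose: combined rate λ = 0.37 + 0.4 = 0.77 per metre.
Over the interval, μ = 0.77 × 4 = 3.08 (a 4-metre length = 4 metres).
P(N = 6) = e^(−3.08) · 3.08^6/6! ≈ 0.0545.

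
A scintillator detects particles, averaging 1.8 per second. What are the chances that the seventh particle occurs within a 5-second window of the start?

0.7932

Over the interval, μ = 1.8 × 5 = 9 (a 5-second window = 5 seconds).
The seventh arrival falls in the interval iff at least 7 events occur there: P(S_7 ≤ t) = P(N ≥ 7) = 1 − P(N ≤ 6) ≈ 0.7932.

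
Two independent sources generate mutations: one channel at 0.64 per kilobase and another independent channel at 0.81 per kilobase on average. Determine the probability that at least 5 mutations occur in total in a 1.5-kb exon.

0.0698

Independent Poisson processes superpose: combined rate λ = 0.64 + 0.81 = 1.45 per kilobase.
Over the interval, μ = 1.45 × 1.5 = 2.175 (a 1.5-kb exon = 1.5 kilobases).
P(N ≥ 5) = 1 − P(N ≤ 4) ≈ 0.0698.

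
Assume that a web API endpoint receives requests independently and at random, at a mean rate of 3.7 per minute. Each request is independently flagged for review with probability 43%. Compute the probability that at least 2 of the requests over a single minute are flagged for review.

0.4722

Thinning: the requests that are flagged for review themselves form a Poisson process with rate 0.43 × 3.7 = 1.591 per minute.
So μ = 1.591.
P(N ≥ 2) = 1 − P(N ≤ 1) ≈ 0.4722.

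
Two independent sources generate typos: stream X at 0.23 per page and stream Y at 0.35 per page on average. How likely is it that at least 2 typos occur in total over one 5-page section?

0.7854

Independent Poisson processes superpose: combined rate λ = 0.23 + 0.35 = 0.58 per page.
Over the interval, μ = 0.58 × 5 = 2.9 (a 5-page section = 5 pages).
P(N ≥ 2) = 1 − P(N ≤ 1) ≈ 0.7854.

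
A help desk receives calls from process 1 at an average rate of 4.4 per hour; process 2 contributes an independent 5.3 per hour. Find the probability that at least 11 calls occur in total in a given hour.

0.3795

Independent Poisson processes superpose: combined rate λ = 4.4 + 5.3 = 9.7 per hour.
So μ = 9.7.
P(N ≥ 11) = 1 − P(N ≤ 10) ≈ 0.3795.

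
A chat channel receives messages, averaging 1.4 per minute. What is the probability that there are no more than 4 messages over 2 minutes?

0.8477

Over the interval, μ = 1.4 × 2 = 2.8 (2 minutes).
P(N ≤ 4) = Σ_{j=0}^{4} e^(−μ) μ^j/j! ≈ 0.8477.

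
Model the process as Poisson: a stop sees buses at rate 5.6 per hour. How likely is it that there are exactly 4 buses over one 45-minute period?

0.1944

Over the interval, μ = 5.6 × 0.75 = 4.2 (a 45-minute period = 0.75 hours).
P(N = 4) = e^(−μ) μ^4/4! = e^(−4.2) · 4.2^4/24 ≈ 0.1944.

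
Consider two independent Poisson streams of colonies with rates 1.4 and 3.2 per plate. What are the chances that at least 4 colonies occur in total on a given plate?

0.6743

Independent Poisson processes superpose: combined rate λ = 1.4 + 3.2 = 4.6 per plate.
So μ = 4.6.
P(N ≥ 4) = 1 − P(N ≤ 3) ≈ 0.6743.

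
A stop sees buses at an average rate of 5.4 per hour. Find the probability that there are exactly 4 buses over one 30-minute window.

0.1488

Over the interval, μ = 5.4 × 0.5 = 2.7 (a 30-minute window = 0.5 hours).
P(N = 4) = e^(−μ) μ^4/4! = e^(−2.7) · 2.7^4/24 ≈ 0.1488.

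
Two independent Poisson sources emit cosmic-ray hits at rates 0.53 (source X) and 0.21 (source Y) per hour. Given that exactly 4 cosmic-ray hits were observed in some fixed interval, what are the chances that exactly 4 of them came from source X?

0.2631

Given the total, each event is independently from source X with probability p = λ_X/(λ_X+λ_Y) = 0.53/0.74 ≈ 0.7162.
So K ~ Binomial(4, 0.53/0.74): P(K = 4) = C(4,4) · (0.53/0.74)^4 · (0.21/0.74)^0 ≈ 0.2631.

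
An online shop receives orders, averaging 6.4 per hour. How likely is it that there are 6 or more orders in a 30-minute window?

Over the interval, μ = 6.4 × 0.5 = 3.2 (a 30-minute window = 0.5 hours).
P(N ≥ 6) = 1 − P(N ≤ 5) = 1 − Σ_{j=0}^{5} e^(−μ) μ^j/j! ≈ 0.1054.

0.1054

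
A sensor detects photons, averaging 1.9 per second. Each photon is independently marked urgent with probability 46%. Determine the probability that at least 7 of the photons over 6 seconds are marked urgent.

0.2743

Thinning: the photons that are marked urgent themselves form a Poisson process with rate 0.46 × 1.9 = 0.874 per second.
Over the interval, μ = 0.874 × 6 = 5.244 (6 seconds).
P(N ≥ 7) = 1 − P(N ≤ 6) ≈ 0.2743.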